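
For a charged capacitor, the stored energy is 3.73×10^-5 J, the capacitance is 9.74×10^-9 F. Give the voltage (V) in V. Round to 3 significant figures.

Rearranging: V = √(2E/C).
E = 3.73×10^-5 J; C = 9.74×10^-9 F.
V = 87.52 V

87.5 V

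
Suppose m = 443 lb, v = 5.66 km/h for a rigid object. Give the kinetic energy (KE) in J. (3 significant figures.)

KE is given directly by: KE = ½mv².
m = 443 lb = 200.9 kg; v = 5.66 km/h = 1.572 m/s.
KE = 248.4 J  (the unit combination reduces to kg·m²/s² = J)

248 J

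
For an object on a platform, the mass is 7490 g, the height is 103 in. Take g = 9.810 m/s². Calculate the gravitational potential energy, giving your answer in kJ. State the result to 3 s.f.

PE is given directly by: PE = mgh.
m = 7490 g = 7.490 kg; h = 103 in = 2.616 m; g = 9.810 m/s².
PE = 192.2 J
192.2 J × (1 kJ / 1000 J) = 0.1922 kJ

0.192 kJ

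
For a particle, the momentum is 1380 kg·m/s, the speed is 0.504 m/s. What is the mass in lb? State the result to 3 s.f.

Rearranging p = m·v for m: m = p/v.
p = 1380 kg·m/s; v = 0.504 m/s.
m = 2738 kg
2738 kg × (1 lb / 0.4536 kg) = 6036 lb

6040 lb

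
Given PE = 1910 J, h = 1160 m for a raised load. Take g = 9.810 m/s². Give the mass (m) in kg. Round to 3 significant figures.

0.168 kg

Rearranging PE = m·g·h for m: m = PE/(g·h).
PE = 1910 J; h = 1160 m; g = 9.810 m/s².
m = 0.1678 kg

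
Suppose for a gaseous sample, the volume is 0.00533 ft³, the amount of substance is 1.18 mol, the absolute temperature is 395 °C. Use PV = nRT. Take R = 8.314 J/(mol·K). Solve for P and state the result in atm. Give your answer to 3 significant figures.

P is given directly by: P = nRT/V.
V = 0.00533 ft³ = 1.509×10^-4 m³; n = 1.18 mol; T = 395 °C = 668.1 K; R = 8.314 J/(mol·K).
P = 4.343×10^7 Pa
4.343×10^7 Pa × (1 atm / 1.013×10^5 Pa) = 428.6 atm

429 atm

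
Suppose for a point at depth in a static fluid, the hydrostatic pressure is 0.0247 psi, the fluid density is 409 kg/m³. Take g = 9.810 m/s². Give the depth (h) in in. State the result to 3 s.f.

1.67 in

Solving P = ρ·g·h for h: h = P/(ρ·g).
P = 0.0247 psi = 170.3 Pa; ρ = 409 kg/m³; g = 9.810 m/s².
h = 0.04244 m
0.04244 m × (1 in / 0.02540 m) = 1.671 in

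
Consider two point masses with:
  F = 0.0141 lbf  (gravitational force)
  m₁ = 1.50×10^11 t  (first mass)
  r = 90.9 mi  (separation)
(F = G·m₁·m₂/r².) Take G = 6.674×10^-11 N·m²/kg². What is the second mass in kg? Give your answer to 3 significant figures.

1.34×10^5 kg

From Newton's law of gravitation: m₂ = F·r²/(G·m₁).
F = 0.0141 lbf = 0.06272 N; m₁ = 1.50×10^11 t = 1.500×10^14 kg; r = 90.9 mi = 1.463×10^5 m; G = 6.674×10^-11 N·m²/kg².
m₂ = 1.341×10^5 kg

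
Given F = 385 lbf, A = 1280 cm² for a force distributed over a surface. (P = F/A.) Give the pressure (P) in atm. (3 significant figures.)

0.132 atm

P is given directly by: P = F/A.
F = 385 lbf = 1713 N; A = 1280 cm² = 0.1280 m².
P = 13379 Pa
13379 Pa × (1 atm / 1.013×10^5 Pa) = 0.1320 atm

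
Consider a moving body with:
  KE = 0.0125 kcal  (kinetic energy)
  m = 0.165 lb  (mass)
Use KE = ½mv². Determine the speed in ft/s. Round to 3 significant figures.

Rearranging KE = ½mv² for v: v = √(2·KE/m).
KE = 0.0125 kcal = 52.30 J; m = 0.165 lb = 0.07484 kg.
v = 37.38 m/s
37.38 m/s × (1 ft/s / 0.3048 m/s) = 122.7 ft/s

123 ft/s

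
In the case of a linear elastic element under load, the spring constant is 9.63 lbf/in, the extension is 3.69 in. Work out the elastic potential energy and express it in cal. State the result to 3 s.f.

Directly: U = ½kx².
k = 9.63 lbf/in = 1686 N/m; x = 3.69 in = 0.09373 m.
U = 7.407 J  (the unit combination reduces to kg·m²/s² = J)
7.407 J × (1 cal / 4.184 J) = 1.770 cal

1.77 cal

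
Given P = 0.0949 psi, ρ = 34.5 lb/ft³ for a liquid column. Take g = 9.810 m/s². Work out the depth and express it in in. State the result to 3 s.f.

Rearranging: h = P/(ρ·g).
P = 0.0949 psi = 654.3 Pa; ρ = 34.5 lb/ft³ = 552.6 kg/m³; g = 9.810 m/s².
h = 0.1207 m
0.1207 m × (1 in / 0.02540 m) = 4.752 in

4.75 in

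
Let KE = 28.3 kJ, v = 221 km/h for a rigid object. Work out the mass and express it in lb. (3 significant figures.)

Rearranging KE = ½mv² for m: m = 2·KE/v².
KE = 28.3 kJ = 28300 J; v = 221 km/h = 61.39 m/s.
m = 15.02 kg
15.02 kg × (1 lb / 0.4536 kg) = 33.11 lb

33.1 lb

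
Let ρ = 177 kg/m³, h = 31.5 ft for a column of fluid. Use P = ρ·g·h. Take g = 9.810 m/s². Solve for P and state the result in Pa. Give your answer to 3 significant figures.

16700 Pa

P is given directly by: P = ρgh.
ρ = 177 kg/m³; h = 31.5 ft = 9.601 m; g = 9.810 m/s².
P = 16671 Pa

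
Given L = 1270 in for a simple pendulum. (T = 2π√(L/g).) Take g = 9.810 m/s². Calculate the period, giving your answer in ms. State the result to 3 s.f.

11400 ms

T is given directly by: T = 2π√(L/g).
L = 1270 in = 32.26 m; g = 9.810 m/s².
T = 11.39 s
11.39 s × (1 ms / 0.001000 s) = 11394 ms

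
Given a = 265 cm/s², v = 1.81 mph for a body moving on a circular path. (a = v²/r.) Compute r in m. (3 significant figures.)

Solving a = v²/r for r: r = v²/a.
a = 265 cm/s² = 2.650 m/s²; v = 1.81 mph = 0.8091 m/s.
r = 0.2471 m

0.247 m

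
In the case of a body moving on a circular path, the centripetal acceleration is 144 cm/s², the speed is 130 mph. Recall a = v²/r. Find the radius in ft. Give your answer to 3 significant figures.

Rearranging a = v²/r for r: r = v²/a.
a = 144 cm/s² = 1.440 m/s²; v = 130 mph = 58.12 m/s.
r = 2345 m
2345 m × (1 ft / 0.3048 m) = 7695 ft

7690 ft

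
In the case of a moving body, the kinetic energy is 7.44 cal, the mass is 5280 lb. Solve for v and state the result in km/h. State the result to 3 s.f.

0.580 km/h

Rearranging KE = ½mv² for v: v = √(2·KE/m).
KE = 7.44 cal = 31.13 J; m = 5280 lb = 2395 kg.
v = 0.1612 m/s
0.1612 m/s × (1 km/h / 0.2778 m/s) = 0.5804 km/h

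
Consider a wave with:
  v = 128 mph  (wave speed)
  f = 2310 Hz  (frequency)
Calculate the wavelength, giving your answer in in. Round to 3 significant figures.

0.975 in

Rearranging v = f·λ for λ: λ = v/f.
v = 128 mph = 57.22 m/s; f = 2310 Hz.
λ = 0.02477 m
0.02477 m × (1 in / 0.02540 m) = 0.9752 in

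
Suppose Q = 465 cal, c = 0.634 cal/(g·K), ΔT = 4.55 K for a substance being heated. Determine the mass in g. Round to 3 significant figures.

161 g

Solving Q = m·c·ΔT for m: m = Q/(c·ΔT).
Q = 465 cal = 1946 J; c = 0.634 cal/(g·K) = 2653 J/(kg·K); ΔT = 4.55 K.
m = 0.1612 kg
0.1612 kg × (1 g / 0.001000 kg) = 161.2 g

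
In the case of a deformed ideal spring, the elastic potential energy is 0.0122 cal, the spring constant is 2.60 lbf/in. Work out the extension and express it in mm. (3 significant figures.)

15.0 mm

Solving U = ½k·x² for x: x = √(2U/k).
U = 0.0122 cal = 0.05104 J; k = 2.60 lbf/in = 455.3 N/m.
x = 0.01497 m
0.01497 m × (1 mm / 0.001000 m) = 14.97 mm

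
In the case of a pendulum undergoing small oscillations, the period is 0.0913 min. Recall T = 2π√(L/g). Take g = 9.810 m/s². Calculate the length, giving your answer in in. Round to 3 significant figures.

Solving T = 2π√(L/g) for L: L = g·(T/2π)².
T = 0.0913 min = 5.478 s; g = 9.810 m/s².
L = 7.457 m
7.457 m × (1 in / 0.02540 m) = 293.6 in

294 in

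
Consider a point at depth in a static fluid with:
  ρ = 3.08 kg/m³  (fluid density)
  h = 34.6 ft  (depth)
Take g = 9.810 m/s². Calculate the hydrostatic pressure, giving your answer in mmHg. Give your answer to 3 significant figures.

Directly: P = ρgh.
ρ = 3.08 kg/m³; h = 34.6 ft = 10.55 m; g = 9.810 m/s².
P = 318.6 Pa  (the unit combination reduces to kg/(m·s²) = Pa)
318.6 Pa × (1 mmHg / 133.3 Pa) = 2.390 mmHg

2.39 mmHg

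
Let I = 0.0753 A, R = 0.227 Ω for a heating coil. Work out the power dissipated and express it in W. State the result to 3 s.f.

Directly: P = I²R.
I = 0.0753 A; R = 0.227 Ω.
P = 0.001287 W  (the unit combination reduces to kg·m²/s³ = W)

0.00129 W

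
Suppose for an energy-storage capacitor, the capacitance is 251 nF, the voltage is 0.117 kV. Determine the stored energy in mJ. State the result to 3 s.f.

1.72 mJ

Directly: E = ½CV².
C = 251 nF = 2.510×10^-7 F; V = 0.117 kV = 117.0 V.
E = 0.001718 J
0.001718 J × (1 mJ / 0.001000 J) = 1.718 mJ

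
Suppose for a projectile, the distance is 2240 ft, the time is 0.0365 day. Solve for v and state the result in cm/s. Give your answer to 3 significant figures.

Directly: v = d/t.
d = 2240 ft = 682.8 m; t = 0.0365 day = 3154 s.
v = 0.2165 m/s
0.2165 m/s × (1 cm/s / 0.01000 m/s) = 21.65 cm/s

21.6 cm/s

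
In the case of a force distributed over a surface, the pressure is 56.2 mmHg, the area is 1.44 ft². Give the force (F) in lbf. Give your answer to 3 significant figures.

225 lbf

Rearranging P = F/A for F: F = P·A.
P = 56.2 mmHg = 7493 Pa; A = 1.44 ft² = 0.1338 m².
F = 1002 N
1002 N × (1 lbf / 4.448 N) = 225.3 lbf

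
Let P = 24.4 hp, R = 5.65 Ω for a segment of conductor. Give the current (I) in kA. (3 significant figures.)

Solving P = I²R for I: I = √(P/R).
P = 24.4 hp = 18195 W; R = 5.65 Ω.
I = 56.75 A
56.75 A × (1 kA / 1000 A) = 0.05675 kA

0.0567 kA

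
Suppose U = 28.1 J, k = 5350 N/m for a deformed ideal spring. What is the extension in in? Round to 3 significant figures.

4.04 in

Rearranging: x = √(2U/k).
U = 28.1 J; k = 5350 N/m.
x = 0.1025 m
0.1025 m × (1 in / 0.02540 m) = 4.035 in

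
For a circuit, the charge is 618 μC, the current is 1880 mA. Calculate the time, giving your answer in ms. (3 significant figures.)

0.329 ms

Rearranging: t = q/I.
q = 618 μC = 6.180×10^-4 C; I = 1880 mA = 1.880 A.
t = 3.287×10^-4 s
3.287×10^-4 s × (1 ms / 0.001000 s) = 0.3287 ms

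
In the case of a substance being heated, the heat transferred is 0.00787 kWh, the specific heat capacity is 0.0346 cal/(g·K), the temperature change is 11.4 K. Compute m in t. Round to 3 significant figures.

0.0172 t

Solving Q = m·c·ΔT for m: m = Q/(c·ΔT).
Q = 0.00787 kWh = 28332 J; c = 0.0346 cal/(g·K) = 144.8 J/(kg·K); ΔT = 11.4 K.
m = 17.17 kg
17.17 kg × (1 t / 1000 kg) = 0.01717 t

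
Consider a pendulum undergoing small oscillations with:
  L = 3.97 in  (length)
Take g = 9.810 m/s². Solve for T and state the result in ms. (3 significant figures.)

637 ms

Directly: T = 2π√(L/g).
L = 3.97 in = 0.1008 m; g = 9.810 m/s².
T = 0.6370 s
0.6370 s × (1 ms / 0.001000 s) = 637.0 ms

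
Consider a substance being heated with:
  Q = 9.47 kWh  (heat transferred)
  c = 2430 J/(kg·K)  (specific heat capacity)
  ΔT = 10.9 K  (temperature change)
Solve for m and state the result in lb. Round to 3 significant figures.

2840 lb

Rearranging Q = m·c·ΔT for m: m = Q/(c·ΔT).
Q = 9.47 kWh = 3.409×10^7 J; c = 2430 J/(kg·K); ΔT = 10.9 K.
m = 1287 kg
1287 kg × (1 lb / 0.4536 kg) = 2838 lb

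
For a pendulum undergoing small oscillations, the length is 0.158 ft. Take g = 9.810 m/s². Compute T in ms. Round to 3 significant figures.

440 ms

T is given directly by: T = 2π√(L/g).
L = 0.158 ft = 0.04816 m; g = 9.810 m/s².
T = 0.4402 s
0.4402 s × (1 ms / 0.001000 s) = 440.2 ms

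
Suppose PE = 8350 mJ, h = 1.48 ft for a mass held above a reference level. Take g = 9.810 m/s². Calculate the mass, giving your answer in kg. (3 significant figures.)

1.89 kg

Rearranging: m = PE/(g·h).
PE = 8350 mJ = 8.350 J; h = 1.48 ft = 0.4511 m; g = 9.810 m/s².
m = 1.887 kg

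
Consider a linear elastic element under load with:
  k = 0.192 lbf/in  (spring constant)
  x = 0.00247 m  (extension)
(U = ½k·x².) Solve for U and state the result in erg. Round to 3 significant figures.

1030 erg

Directly: U = ½kx².
k = 0.192 lbf/in = 33.62 N/m; x = 0.00247 m.
U = 1.026×10^-4 J
1.026×10^-4 J × (1 erg / 1.000×10^-7 J) = 1026 erg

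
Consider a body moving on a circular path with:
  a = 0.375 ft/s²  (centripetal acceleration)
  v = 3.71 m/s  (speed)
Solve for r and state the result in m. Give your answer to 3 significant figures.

Solving a = v²/r for r: r = v²/a.
a = 0.375 ft/s² = 0.1143 m/s²; v = 3.71 m/s.
r = 120.4 m

120 m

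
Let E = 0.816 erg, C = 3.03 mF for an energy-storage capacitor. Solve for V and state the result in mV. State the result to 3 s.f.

7.34 mV

Rearranging: V = √(2E/C).
E = 0.816 erg = 8.160×10^-8 J; C = 3.03 mF = 0.003030 F.
V = 0.007339 V
0.007339 V × (1 mV / 0.001000 V) = 7.339 mV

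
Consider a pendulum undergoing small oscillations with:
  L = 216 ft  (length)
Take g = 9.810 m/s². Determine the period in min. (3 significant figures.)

0.271 min

T is given directly by: T = 2π√(L/g).
L = 216 ft = 65.84 m; g = 9.810 m/s².
T = 16.28 s
16.28 s × (1 min / 60.00 s) = 0.2713 min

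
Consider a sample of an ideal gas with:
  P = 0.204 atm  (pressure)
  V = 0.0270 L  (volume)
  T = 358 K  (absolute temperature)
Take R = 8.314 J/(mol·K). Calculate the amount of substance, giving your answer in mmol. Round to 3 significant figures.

0.188 mmol

Solving PV = nRT for n: n = PV/(RT).
P = 0.204 atm = 20670 Pa; V = 0.0270 L = 2.700×10^-5 m³; T = 358 K; R = 8.314 J/(mol·K).
n = 1.875×10^-4 mol
1.875×10^-4 mol × (1 mmol / 0.001000 mol) = 0.1875 mmol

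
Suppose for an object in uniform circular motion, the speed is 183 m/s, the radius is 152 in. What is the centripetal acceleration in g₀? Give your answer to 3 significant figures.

885 g₀

Directly: a = v²/r.
v = 183 m/s; r = 152 in = 3.861 m.
a = 8674 m/s²
8674 m/s² × (1 g₀ / 9.807 m/s²) = 884.5 g₀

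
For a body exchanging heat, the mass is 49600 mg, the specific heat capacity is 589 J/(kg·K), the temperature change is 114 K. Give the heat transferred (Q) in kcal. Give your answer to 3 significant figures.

0.796 kcal

Directly: Q = mcΔT.
m = 49600 mg = 0.04960 kg; c = 589 J/(kg·K); ΔT = 114 K.
Q = 3330 J
3330 J × (1 kcal / 4184 J) = 0.7960 kcal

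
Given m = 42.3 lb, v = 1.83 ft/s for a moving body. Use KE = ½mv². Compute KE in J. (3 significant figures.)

KE is given directly by: KE = ½mv².
m = 42.3 lb = 19.19 kg; v = 1.83 ft/s = 0.5578 m/s.
KE = 2.985 J

2.98 J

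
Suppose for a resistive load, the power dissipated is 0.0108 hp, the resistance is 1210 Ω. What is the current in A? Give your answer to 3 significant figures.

Rearranging: I = √(P/R).
P = 0.0108 hp = 8.054 W; R = 1210 Ω.
I = 0.08158 A

0.0816 A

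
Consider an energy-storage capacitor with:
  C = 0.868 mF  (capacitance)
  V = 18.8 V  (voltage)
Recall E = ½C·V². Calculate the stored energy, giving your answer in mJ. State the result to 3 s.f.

153 mJ

Directly: E = ½CV².
C = 0.868 mF = 8.680×10^-4 F; V = 18.8 V.
E = 0.1534 J  (the unit combination reduces to kg·m²/s² = J)
0.1534 J × (1 mJ / 0.001000 J) = 153.4 mJ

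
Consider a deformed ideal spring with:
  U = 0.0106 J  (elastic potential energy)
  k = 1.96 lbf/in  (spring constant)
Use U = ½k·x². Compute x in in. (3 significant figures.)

Rearranging U = ½k·x² for x: x = √(2U/k).
U = 0.0106 J; k = 1.96 lbf/in = 343.2 N/m.
x = 0.007859 m
0.007859 m × (1 in / 0.02540 m) = 0.3094 in

0.309 in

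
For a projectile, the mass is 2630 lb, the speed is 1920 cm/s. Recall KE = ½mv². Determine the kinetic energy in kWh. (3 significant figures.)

0.0611 kWh

KE is given directly by: KE = ½mv².
m = 2630 lb = 1193 kg; v = 1920 cm/s = 19.20 m/s.
KE = 2.199×10^5 J
2.199×10^5 J × (1 kWh / 3.600×10^6 J) = 0.06108 kWh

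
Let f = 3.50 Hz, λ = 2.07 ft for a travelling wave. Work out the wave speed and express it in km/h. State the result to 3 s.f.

7.95 km/h

Directly: v = fλ.
f = 3.50 Hz; λ = 2.07 ft = 0.6309 m.
v = 2.208 m/s
2.208 m/s × (1 km/h / 0.2778 m/s) = 7.950 km/h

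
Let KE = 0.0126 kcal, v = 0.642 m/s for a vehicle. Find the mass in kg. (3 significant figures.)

256 kg

Rearranging: m = 2·KE/v².
KE = 0.0126 kcal = 52.72 J; v = 0.642 m/s.
m = 255.8 kg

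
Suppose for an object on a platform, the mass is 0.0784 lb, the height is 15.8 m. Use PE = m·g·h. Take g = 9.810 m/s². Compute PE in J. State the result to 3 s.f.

Directly: PE = mgh.
m = 0.0784 lb = 0.03556 kg; h = 15.8 m; g = 9.810 m/s².
PE = 5.512 J

5.51 J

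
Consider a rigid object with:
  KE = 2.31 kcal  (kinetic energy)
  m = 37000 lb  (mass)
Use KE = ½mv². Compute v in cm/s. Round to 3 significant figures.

Solving KE = ½mv² for v: v = √(2·KE/m).
KE = 2.31 kcal = 9665 J; m = 37000 lb = 16783 kg.
v = 1.073 m/s
1.073 m/s × (1 cm/s / 0.01000 m/s) = 107.3 cm/s

107 cm/s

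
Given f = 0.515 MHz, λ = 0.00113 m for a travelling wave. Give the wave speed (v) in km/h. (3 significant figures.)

2100 km/h

v is given directly by: v = fλ.
f = 0.515 MHz = 5.150×10^5 Hz; λ = 0.00113 m.
v = 581.9 m/s
581.9 m/s × (1 km/h / 0.2778 m/s) = 2095 km/h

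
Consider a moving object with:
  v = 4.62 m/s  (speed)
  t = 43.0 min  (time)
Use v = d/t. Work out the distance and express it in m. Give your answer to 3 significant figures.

11900 m

Rearranging: d = v·t.
v = 4.62 m/s; t = 43.0 min = 2580 s.
d = 11920 m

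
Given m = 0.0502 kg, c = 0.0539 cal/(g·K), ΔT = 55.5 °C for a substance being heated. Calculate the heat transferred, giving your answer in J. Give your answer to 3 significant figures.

Directly: Q = mcΔT.
m = 0.0502 kg; c = 0.0539 cal/(g·K) = 225.5 J/(kg·K); ΔT = 55.5 °C = 55.50 K.
Q = 628.3 J

628 J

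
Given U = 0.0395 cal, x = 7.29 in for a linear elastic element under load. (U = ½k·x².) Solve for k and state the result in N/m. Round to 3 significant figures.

9.64 N/m

Rearranging U = ½k·x² for k: k = 2U/x².
U = 0.0395 cal = 0.1653 J; x = 7.29 in = 0.1852 m.
k = 9.640 N/m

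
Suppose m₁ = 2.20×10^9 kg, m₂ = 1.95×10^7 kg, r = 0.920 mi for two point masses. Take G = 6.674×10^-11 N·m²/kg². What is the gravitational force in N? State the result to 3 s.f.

1.31 N

F is given directly by: F = Gm₁m₂/r².
m₁ = 2.20×10^9 kg; m₂ = 1.95×10^7 kg; r = 0.920 mi = 1481 m; G = 6.674×10^-11 N·m²/kg².
F = 1.306 N  (the unit combination reduces to kg·m/s² = N)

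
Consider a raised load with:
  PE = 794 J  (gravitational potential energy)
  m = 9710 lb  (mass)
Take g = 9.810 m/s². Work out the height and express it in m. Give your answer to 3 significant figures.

Solving PE = m·g·h for h: h = PE/(m·g).
PE = 794 J; m = 9710 lb = 4404 kg; g = 9.810 m/s².
h = 0.01838 m

0.0184 m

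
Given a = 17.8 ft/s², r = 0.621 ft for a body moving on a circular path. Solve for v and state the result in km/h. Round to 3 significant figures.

Solving a = v²/r for v: v = √(a·r).
a = 17.8 ft/s² = 5.425 m/s²; r = 0.621 ft = 0.1893 m.
v = 1.013 m/s
1.013 m/s × (1 km/h / 0.2778 m/s) = 3.648 km/h

3.65 km/h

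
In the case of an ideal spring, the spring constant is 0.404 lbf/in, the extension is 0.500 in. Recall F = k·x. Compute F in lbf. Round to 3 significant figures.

From Hooke's law: F = kx.
k = 0.404 lbf/in = 70.75 N/m; x = 0.500 in = 0.01270 m.
F = 0.8985 N
0.8985 N × (1 lbf / 4.448 N) = 0.2020 lbf

0.202 lbf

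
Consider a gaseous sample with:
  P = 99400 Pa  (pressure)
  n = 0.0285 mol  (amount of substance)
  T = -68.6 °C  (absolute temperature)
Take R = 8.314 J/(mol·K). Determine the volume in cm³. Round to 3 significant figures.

488 cm³

From the ideal-gas law: V = nRT/P.
P = 99400 Pa; n = 0.0285 mol; T = -68.6 °C = 204.5 K; R = 8.314 J/(mol·K).
V = 4.876×10^-4 m³
4.876×10^-4 m³ × (1 cm³ / 1.000×10^-6 m³) = 487.6 cm³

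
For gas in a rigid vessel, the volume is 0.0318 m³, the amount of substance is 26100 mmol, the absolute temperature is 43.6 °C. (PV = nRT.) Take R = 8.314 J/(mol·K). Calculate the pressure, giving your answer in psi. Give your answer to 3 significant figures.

313 psi

Directly: P = nRT/V.
V = 0.0318 m³; n = 26100 mmol = 26.10 mol; T = 43.6 °C = 316.8 K; R = 8.314 J/(mol·K).
P = 2.161×10^6 Pa
2.161×10^6 Pa × (1 psi / 6895 Pa) = 313.5 psi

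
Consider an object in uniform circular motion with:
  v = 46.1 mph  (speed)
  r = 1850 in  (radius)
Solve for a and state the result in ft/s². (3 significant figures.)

a is given directly by: a = v²/r.
v = 46.1 mph = 20.61 m/s; r = 1850 in = 46.99 m.
a = 9.038 m/s²
9.038 m/s² × (1 ft/s² / 0.3048 m/s²) = 29.65 ft/s²

29.7 ft/s²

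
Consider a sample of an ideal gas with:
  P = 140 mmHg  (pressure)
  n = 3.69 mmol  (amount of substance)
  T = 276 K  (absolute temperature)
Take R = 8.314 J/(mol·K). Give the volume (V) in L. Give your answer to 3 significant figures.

0.454 L

From the ideal-gas law: V = nRT/P.
P = 140 mmHg = 18665 Pa; n = 3.69 mmol = 0.003690 mol; T = 276 K; R = 8.314 J/(mol·K).
V = 4.536×10^-4 m³
4.536×10^-4 m³ × (1 L / 0.001000 m³) = 0.4536 L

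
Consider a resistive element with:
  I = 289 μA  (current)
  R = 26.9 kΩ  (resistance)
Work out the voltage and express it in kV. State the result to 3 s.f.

0.00777 kV

From Ohm's law: V = IR.
I = 289 μA = 2.890×10^-4 A; R = 26.9 kΩ = 26900 Ω.
V = 7.774 V
7.774 V × (1 kV / 1000 V) = 0.007774 kV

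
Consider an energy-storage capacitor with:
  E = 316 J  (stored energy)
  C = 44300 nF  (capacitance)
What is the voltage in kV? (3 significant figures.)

Rearranging: V = √(2E/C).
E = 316 J; C = 44300 nF = 4.430×10^-5 F.
V = 3777 V
3777 V × (1 kV / 1000 V) = 3.777 kV

3.78 kV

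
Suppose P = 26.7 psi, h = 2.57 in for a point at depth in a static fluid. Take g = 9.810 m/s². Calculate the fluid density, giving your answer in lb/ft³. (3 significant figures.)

Rearranging: ρ = P/(g·h).
P = 26.7 psi = 1.841×10^5 Pa; h = 2.57 in = 0.06528 m; g = 9.810 m/s².
ρ = 2.875×10^5 kg/m³
2.875×10^5 kg/m³ × (1 lb/ft³ / 16.02 kg/m³) = 17946 lb/ft³

17900 lb/ft³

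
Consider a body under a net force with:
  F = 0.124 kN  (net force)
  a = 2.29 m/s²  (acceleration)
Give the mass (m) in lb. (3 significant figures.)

Solving F = m·a for m: m = F/a.
F = 0.124 kN = 124.0 N; a = 2.29 m/s².
m = 54.15 kg
54.15 kg × (1 lb / 0.4536 kg) = 119.4 lb

119 lb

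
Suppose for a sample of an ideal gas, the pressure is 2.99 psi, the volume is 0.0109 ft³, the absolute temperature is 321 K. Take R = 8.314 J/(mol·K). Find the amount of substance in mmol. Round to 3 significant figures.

2.38 mmol

Solving PV = nRT for n: n = PV/(RT).
P = 2.99 psi = 20615 Pa; V = 0.0109 ft³ = 3.087×10^-4 m³; T = 321 K; R = 8.314 J/(mol·K).
n = 0.002384 mol
0.002384 mol × (1 mmol / 0.001000 mol) = 2.384 mmol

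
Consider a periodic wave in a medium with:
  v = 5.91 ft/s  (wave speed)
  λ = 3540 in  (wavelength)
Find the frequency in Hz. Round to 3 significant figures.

Solving v = f·λ for f: f = v/λ.
v = 5.91 ft/s = 1.801 m/s; λ = 3540 in = 89.92 m.
f = 0.02003 Hz

0.0200 Hz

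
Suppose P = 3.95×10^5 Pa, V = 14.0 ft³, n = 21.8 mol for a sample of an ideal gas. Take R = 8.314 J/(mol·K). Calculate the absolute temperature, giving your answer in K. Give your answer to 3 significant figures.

From the ideal-gas law: T = PV/(nR).
P = 3.95×10^5 Pa; V = 14.0 ft³ = 0.3964 m³; n = 21.8 mol; R = 8.314 J/(mol·K).
T = 864.0 K

864 K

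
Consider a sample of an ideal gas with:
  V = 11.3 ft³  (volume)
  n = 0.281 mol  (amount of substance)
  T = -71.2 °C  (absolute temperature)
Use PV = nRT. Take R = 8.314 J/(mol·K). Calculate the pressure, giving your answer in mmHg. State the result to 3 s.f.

From the ideal-gas law: P = nRT/V.
V = 11.3 ft³ = 0.3200 m³; n = 0.281 mol; T = -71.2 °C = 201.9 K; R = 8.314 J/(mol·K).
P = 1474 Pa
1474 Pa × (1 mmHg / 133.3 Pa) = 11.06 mmHg

11.1 mmHg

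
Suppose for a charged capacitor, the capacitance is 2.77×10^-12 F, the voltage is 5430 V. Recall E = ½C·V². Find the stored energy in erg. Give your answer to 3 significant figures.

E is given directly by: E = ½CV².
C = 2.77×10^-12 F; V = 5430 V.
E = 4.084×10^-5 J
4.084×10^-5 J × (1 erg / 1.000×10^-7 J) = 408.4 erg

408 erg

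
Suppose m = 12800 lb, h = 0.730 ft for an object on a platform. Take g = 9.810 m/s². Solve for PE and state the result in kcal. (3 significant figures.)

PE is given directly by: PE = mgh.
m = 12800 lb = 5806 kg; h = 0.730 ft = 0.2225 m; g = 9.810 m/s².
PE = 12673 J  (the unit combination reduces to kg·m²/s² = J)
12673 J × (1 kcal / 4184 J) = 3.029 kcal

3.03 kcal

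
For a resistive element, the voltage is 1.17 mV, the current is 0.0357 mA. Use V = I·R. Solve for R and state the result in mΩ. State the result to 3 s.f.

32800 mΩ

From Ohm's law: R = V/I.
V = 1.17 mV = 0.001170 V; I = 0.0357 mA = 3.570×10^-5 A.
R = 32.77 Ω
32.77 Ω × (1 mΩ / 0.001000 Ω) = 32773 mΩ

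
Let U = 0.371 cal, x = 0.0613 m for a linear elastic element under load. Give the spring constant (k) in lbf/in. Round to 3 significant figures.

Rearranging: k = 2U/x².
U = 0.371 cal = 1.552 J; x = 0.0613 m.
k = 826.2 N/m
826.2 N/m × (1 lbf/in / 175.1 N/m) = 4.718 lbf/in

4.72 lbf/in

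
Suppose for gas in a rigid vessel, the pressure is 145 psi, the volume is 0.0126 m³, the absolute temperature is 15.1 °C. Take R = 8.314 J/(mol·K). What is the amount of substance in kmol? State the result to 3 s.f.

Rearranging PV = nRT for n: n = PV/(RT).
P = 145 psi = 9.997×10^5 Pa; V = 0.0126 m³; T = 15.1 °C = 288.2 K; R = 8.314 J/(mol·K).
n = 5.256 mol
5.256 mol × (1 kmol / 1000 mol) = 0.005256 kmol

0.00526 kmol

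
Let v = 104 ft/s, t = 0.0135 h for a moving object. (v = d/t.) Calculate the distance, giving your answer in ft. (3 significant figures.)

Solving v = d/t for d: d = v·t.
v = 104 ft/s = 31.70 m/s; t = 0.0135 h = 48.60 s.
d = 1541 m
1541 m × (1 ft / 0.3048 m) = 5054 ft

5050 ft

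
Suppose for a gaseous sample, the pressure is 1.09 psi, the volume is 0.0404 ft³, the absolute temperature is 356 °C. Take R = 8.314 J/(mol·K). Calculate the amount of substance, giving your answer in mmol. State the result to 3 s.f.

1.64 mmol

Rearranging PV = nRT for n: n = PV/(RT).
P = 1.09 psi = 7515 Pa; V = 0.0404 ft³ = 0.001144 m³; T = 356 °C = 629.1 K; R = 8.314 J/(mol·K).
n = 0.001644 mol
0.001644 mol × (1 mmol / 0.001000 mol) = 1.644 mmol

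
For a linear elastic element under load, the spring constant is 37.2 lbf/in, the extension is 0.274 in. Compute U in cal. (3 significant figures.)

Directly: U = ½kx².
k = 37.2 lbf/in = 6515 N/m; x = 0.274 in = 0.006960 m.
U = 0.1578 J
0.1578 J × (1 cal / 4.184 J) = 0.03771 cal

0.0377 cal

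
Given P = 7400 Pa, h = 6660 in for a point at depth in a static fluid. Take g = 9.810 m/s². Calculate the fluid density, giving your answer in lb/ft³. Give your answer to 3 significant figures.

Rearranging P = ρ·g·h for ρ: ρ = P/(g·h).
P = 7400 Pa; h = 6660 in = 169.2 m; g = 9.810 m/s².
ρ = 4.459 kg/m³
4.459 kg/m³ × (1 lb/ft³ / 16.02 kg/m³) = 0.2784 lb/ft³

0.278 lb/ft³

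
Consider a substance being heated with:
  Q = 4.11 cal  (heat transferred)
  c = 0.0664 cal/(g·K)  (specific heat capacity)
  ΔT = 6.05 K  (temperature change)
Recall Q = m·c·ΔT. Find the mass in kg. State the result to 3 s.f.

0.0102 kg

Rearranging Q = m·c·ΔT for m: m = Q/(c·ΔT).
Q = 4.11 cal = 17.20 J; c = 0.0664 cal/(g·K) = 277.8 J/(kg·K); ΔT = 6.05 K.
m = 0.01023 kg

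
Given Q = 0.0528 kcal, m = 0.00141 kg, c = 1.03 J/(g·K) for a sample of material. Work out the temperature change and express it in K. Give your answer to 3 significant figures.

152 K

Rearranging Q = m·c·ΔT for ΔT: ΔT = Q/(m·c).
Q = 0.0528 kcal = 220.9 J; m = 0.00141 kg; c = 1.03 J/(g·K) = 1030 J/(kg·K).
ΔT = 152.1 K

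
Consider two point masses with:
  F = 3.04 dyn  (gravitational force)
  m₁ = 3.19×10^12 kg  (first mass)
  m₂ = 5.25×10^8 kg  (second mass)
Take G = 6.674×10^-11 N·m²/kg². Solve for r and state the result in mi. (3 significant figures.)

Solving F = G·m₁·m₂/r² for r: r = √(G·m₁m₂/F).
F = 3.04 dyn = 3.040×10^-5 N; m₁ = 3.19×10^12 kg; m₂ = 5.25×10^8 kg; G = 6.674×10^-11 N·m²/kg².
r = 6.064×10^7 m
6.064×10^7 m × (1 mi / 1609 m) = 37678 mi

37700 mi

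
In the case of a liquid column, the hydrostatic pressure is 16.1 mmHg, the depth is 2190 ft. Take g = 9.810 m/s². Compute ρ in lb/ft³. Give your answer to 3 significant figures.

0.0205 lb/ft³

Rearranging: ρ = P/(g·h).
P = 16.1 mmHg = 2146 Pa; h = 2190 ft = 667.5 m; g = 9.810 m/s².
ρ = 0.3278 kg/m³
0.3278 kg/m³ × (1 lb/ft³ / 16.02 kg/m³) = 0.02046 lb/ft³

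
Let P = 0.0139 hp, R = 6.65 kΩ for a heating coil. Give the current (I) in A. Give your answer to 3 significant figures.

Rearranging: I = √(P/R).
P = 0.0139 hp = 10.37 W; R = 6.65 kΩ = 6650 Ω.
I = 0.03948 A

0.0395 A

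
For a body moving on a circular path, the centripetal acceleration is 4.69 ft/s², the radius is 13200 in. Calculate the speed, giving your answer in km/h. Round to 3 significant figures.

Rearranging: v = √(a·r).
a = 4.69 ft/s² = 1.430 m/s²; r = 13200 in = 335.3 m.
v = 21.89 m/s
21.89 m/s × (1 km/h / 0.2778 m/s) = 78.81 km/h

78.8 km/h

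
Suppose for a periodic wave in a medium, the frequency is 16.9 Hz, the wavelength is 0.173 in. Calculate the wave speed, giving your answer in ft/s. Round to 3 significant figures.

0.244 ft/s

Directly: v = fλ.
f = 16.9 Hz; λ = 0.173 in = 0.004394 m.
v = 0.07426 m/s
0.07426 m/s × (1 ft/s / 0.3048 m/s) = 0.2436 ft/s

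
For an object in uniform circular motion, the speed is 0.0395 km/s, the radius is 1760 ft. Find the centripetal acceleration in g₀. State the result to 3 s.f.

0.297 g₀

Directly: a = v²/r.
v = 0.0395 km/s = 39.50 m/s; r = 1760 ft = 536.4 m.
a = 2.908 m/s²
2.908 m/s² × (1 g₀ / 9.807 m/s²) = 0.2966 g₀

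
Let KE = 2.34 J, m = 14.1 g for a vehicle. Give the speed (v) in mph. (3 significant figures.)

Solving KE = ½mv² for v: v = √(2·KE/m).
KE = 2.34 J; m = 14.1 g = 0.01410 kg.
v = 18.22 m/s
18.22 m/s × (1 mph / 0.4470 m/s) = 40.75 mph

40.8 mph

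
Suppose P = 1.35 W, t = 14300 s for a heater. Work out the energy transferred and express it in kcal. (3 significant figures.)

4.61 kcal

Rearranging P = W/t for W: W = P·t.
P = 1.35 W; t = 14300 s.
W = 19305 J
19305 J × (1 kcal / 4184 J) = 4.614 kcal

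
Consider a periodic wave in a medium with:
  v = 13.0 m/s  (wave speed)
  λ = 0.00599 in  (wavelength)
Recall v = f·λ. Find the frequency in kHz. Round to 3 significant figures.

Rearranging: f = v/λ.
v = 13.0 m/s; λ = 0.00599 in = 1.521×10^-4 m.
f = 85444 Hz
85444 Hz × (1 kHz / 1000 Hz) = 85.44 kHz

85.4 kHz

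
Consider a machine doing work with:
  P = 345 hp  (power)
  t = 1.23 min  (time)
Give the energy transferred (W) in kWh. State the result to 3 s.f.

5.27 kWh

Solving P = W/t for W: W = P·t.
P = 345 hp = 2.573×10^5 W; t = 1.23 min = 73.80 s.
W = 1.899×10^7 J
1.899×10^7 J × (1 kWh / 3.600×10^6 J) = 5.274 kWh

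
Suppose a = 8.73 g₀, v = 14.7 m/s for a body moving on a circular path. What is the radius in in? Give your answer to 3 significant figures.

99.4 in

Rearranging: r = v²/a.
a = 8.73 g₀ = 85.61 m/s²; v = 14.7 m/s.
r = 2.524 m
2.524 m × (1 in / 0.02540 m) = 99.37 in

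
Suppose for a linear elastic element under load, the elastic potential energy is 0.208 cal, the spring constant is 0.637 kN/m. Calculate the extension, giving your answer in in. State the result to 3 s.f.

Rearranging U = ½k·x² for x: x = √(2U/k).
U = 0.208 cal = 0.8703 J; k = 0.637 kN/m = 637.0 N/m.
x = 0.05227 m
0.05227 m × (1 in / 0.02540 m) = 2.058 in

2.06 in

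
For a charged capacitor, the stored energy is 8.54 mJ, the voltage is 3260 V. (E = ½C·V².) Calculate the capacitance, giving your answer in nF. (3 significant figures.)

Rearranging: C = 2E/V².
E = 8.54 mJ = 0.008540 J; V = 3260 V.
C = 1.607×10^-9 F
1.607×10^-9 F × (1 nF / 1.000×10^-9 F) = 1.607 nF

1.61 nF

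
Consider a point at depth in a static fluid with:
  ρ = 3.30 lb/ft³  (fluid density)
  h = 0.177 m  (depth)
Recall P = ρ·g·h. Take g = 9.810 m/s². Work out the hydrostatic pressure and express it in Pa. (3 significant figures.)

P is given directly by: P = ρgh.
ρ = 3.30 lb/ft³ = 52.86 kg/m³; h = 0.177 m; g = 9.810 m/s².
P = 91.79 Pa

91.8 Pa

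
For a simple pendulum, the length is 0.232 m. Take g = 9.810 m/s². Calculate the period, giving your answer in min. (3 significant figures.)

0.0161 min

Directly: T = 2π√(L/g).
L = 0.232 m; g = 9.810 m/s².
T = 0.9662 s
0.9662 s × (1 min / 60.00 s) = 0.01610 min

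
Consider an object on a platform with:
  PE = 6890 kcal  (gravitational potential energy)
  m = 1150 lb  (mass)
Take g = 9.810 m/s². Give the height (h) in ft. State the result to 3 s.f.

18500 ft

Rearranging PE = m·g·h for h: h = PE/(m·g).
PE = 6890 kcal = 2.883×10^7 J; m = 1150 lb = 521.6 kg; g = 9.810 m/s².
h = 5634 m
5634 m × (1 ft / 0.3048 m) = 18483 ft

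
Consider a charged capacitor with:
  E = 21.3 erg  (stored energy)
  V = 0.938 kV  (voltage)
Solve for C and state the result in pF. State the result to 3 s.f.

4.84 pF

Rearranging: C = 2E/V².
E = 21.3 erg = 2.130×10^-6 J; V = 0.938 kV = 938.0 V.
C = 4.842×10^-12 F
4.842×10^-12 F × (1 pF / 1.000×10^-12 F) = 4.842 pF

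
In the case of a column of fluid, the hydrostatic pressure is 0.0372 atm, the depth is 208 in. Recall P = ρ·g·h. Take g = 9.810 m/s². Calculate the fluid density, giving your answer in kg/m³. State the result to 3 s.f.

Rearranging P = ρ·g·h for ρ: ρ = P/(g·h).
P = 0.0372 atm = 3769 Pa; h = 208 in = 5.283 m; g = 9.810 m/s².
ρ = 72.73 kg/m³

72.7 kg/m³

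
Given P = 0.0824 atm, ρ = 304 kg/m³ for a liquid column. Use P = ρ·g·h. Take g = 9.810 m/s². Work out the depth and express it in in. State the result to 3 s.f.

110 in

Rearranging P = ρ·g·h for h: h = P/(ρ·g).
P = 0.0824 atm = 8349 Pa; ρ = 304 kg/m³; g = 9.810 m/s².
h = 2.800 m
2.800 m × (1 in / 0.02540 m) = 110.2 in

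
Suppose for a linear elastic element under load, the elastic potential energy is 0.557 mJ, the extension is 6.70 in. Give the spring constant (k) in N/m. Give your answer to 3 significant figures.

0.0385 N/m

Rearranging: k = 2U/x².
U = 0.557 mJ = 5.570×10^-4 J; x = 6.70 in = 0.1702 m.
k = 0.03847 N/m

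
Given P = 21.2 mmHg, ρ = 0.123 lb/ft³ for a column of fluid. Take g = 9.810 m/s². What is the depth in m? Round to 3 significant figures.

146 m

Rearranging: h = P/(ρ·g).
P = 21.2 mmHg = 2826 Pa; ρ = 0.123 lb/ft³ = 1.970 kg/m³; g = 9.810 m/s².
h = 146.2 m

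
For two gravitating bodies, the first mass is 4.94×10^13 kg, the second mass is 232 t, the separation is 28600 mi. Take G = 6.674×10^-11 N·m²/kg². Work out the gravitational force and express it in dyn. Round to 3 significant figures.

0.0361 dyn

From Newton's law of gravitation: F = Gm₁m₂/r².
m₁ = 4.94×10^13 kg; m₂ = 232 t = 2.320×10^5 kg; r = 28600 mi = 4.603×10^7 m; G = 6.674×10^-11 N·m²/kg².
F = 3.611×10^-7 N  (the unit combination reduces to kg·m/s² = N)
3.611×10^-7 N × (1 dyn / 1.000×10^-5 N) = 0.03611 dyn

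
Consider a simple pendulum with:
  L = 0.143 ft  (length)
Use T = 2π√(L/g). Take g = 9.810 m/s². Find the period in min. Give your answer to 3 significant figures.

T is given directly by: T = 2π√(L/g).
L = 0.143 ft = 0.04359 m; g = 9.810 m/s².
T = 0.4188 s
0.4188 s × (1 min / 60.00 s) = 0.006980 min

0.00698 min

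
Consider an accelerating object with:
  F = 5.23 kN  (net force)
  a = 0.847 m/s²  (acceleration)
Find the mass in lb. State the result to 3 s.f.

Rearranging F = m·a for m: m = F/a.
F = 5.23 kN = 5230 N; a = 0.847 m/s².
m = 6175 kg
6175 kg × (1 lb / 0.4536 kg) = 13613 lb

13600 lb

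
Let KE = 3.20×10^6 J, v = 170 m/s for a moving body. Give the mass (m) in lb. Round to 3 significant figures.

488 lb

Rearranging: m = 2·KE/v².
KE = 3.20×10^6 J; v = 170 m/s.
m = 221.5 kg
221.5 kg × (1 lb / 0.4536 kg) = 488.2 lb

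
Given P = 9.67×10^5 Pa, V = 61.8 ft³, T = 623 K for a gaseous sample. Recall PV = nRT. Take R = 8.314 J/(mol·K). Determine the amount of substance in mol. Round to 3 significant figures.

327 mol

Rearranging: n = PV/(RT).
P = 9.67×10^5 Pa; V = 61.8 ft³ = 1.750 m³; T = 623 K; R = 8.314 J/(mol·K).
n = 326.7 mol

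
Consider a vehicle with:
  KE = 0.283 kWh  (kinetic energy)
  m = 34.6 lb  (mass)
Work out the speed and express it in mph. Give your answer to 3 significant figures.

Solving KE = ½mv² for v: v = √(2·KE/m).
KE = 0.283 kWh = 1.019×10^6 J; m = 34.6 lb = 15.69 kg.
v = 360.3 m/s
360.3 m/s × (1 mph / 0.4470 m/s) = 806.0 mph

806 mph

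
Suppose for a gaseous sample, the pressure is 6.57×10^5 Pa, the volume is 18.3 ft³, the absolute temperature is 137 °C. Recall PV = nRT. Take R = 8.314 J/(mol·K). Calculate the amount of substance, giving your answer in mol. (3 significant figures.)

99.8 mol

Solving PV = nRT for n: n = PV/(RT).
P = 6.57×10^5 Pa; V = 18.3 ft³ = 0.5182 m³; T = 137 °C = 410.1 K; R = 8.314 J/(mol·K).
n = 99.84 mol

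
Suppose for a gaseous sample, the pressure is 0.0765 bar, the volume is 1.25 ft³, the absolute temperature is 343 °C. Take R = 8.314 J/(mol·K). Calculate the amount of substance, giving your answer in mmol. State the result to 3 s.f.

From the ideal-gas law: n = PV/(RT).
P = 0.0765 bar = 7650 Pa; V = 1.25 ft³ = 0.03540 m³; T = 343 °C = 616.1 K; R = 8.314 J/(mol·K).
n = 0.05286 mol
0.05286 mol × (1 mmol / 0.001000 mol) = 52.86 mmol

52.9 mmol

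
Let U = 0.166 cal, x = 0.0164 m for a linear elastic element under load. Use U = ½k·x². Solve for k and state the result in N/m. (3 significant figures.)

5160 N/m

Rearranging U = ½k·x² for k: k = 2U/x².
U = 0.166 cal = 0.6945 J; x = 0.0164 m.
k = 5165 N/m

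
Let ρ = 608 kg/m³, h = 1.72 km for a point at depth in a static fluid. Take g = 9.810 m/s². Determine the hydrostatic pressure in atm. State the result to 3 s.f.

101 atm

Directly: P = ρgh.
ρ = 608 kg/m³; h = 1.72 km = 1720 m; g = 9.810 m/s².
P = 1.026×10^7 Pa  (the unit combination reduces to kg/(m·s²) = Pa)
1.026×10^7 Pa × (1 atm / 1.013×10^5 Pa) = 101.2 atm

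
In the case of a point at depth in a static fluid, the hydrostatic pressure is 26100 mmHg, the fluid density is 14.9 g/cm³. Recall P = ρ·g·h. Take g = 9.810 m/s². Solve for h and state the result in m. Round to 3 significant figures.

23.8 m

Solving P = ρ·g·h for h: h = P/(ρ·g).
P = 26100 mmHg = 3.480×10^6 Pa; ρ = 14.9 g/cm³ = 14900 kg/m³; g = 9.810 m/s².
h = 23.81 m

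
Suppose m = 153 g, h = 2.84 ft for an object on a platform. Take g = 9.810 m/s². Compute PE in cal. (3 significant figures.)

PE is given directly by: PE = mgh.
m = 153 g = 0.1530 kg; h = 2.84 ft = 0.8656 m; g = 9.810 m/s².
PE = 1.299 J
1.299 J × (1 cal / 4.184 J) = 0.3105 cal

0.311 cal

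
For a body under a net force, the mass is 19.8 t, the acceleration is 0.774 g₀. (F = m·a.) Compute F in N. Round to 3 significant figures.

From Newton's second law: F = m·a.
m = 19.8 t = 19800 kg; a = 0.774 g₀ = 7.590 m/s².
F = 1.503×10^5 N  (the unit combination reduces to kg·m/s² = N)

1.50×10^5 N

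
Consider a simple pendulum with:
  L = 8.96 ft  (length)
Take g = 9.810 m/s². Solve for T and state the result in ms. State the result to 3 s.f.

Directly: T = 2π√(L/g).
L = 8.96 ft = 2.731 m; g = 9.810 m/s².
T = 3.315 s
3.315 s × (1 ms / 0.001000 s) = 3315 ms

3320 ms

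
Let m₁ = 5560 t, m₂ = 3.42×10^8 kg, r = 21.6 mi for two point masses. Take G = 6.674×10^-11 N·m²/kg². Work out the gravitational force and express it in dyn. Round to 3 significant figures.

From Newton's law of gravitation: F = Gm₁m₂/r².
m₁ = 5560 t = 5.560×10^6 kg; m₂ = 3.42×10^8 kg; r = 21.6 mi = 34762 m; G = 6.674×10^-11 N·m²/kg².
F = 1.050×10^-4 N
1.050×10^-4 N × (1 dyn / 1.000×10^-5 N) = 10.50 dyn

10.5 dyn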